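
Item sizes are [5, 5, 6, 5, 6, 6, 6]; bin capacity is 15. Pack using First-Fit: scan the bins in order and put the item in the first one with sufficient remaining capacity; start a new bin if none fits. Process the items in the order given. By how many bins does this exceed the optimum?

0

First-Fit: [5,5,5] [6,6] [6,6] → 3 bins.
Total size 39; any packing needs at least ⌈39/15⌉ = 3 bins.
So 3 is already optimal.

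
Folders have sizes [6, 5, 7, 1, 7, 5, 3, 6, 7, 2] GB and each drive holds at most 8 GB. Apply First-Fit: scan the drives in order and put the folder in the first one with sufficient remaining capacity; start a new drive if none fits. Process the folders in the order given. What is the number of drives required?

6 GB → drive 1 (remaining 2 GB)
5 GB → drive 2 (remaining 3 GB)
7 GB → drive 3 (remaining 1 GB)
1 GB → drive 1 (remaining 1 GB)
7 GB → drive 4 (remaining 1 GB)
5 GB → drive 5 (remaining 3 GB)
3 GB → drive 2 (remaining 0 GB)
6 GB → drive 6 (remaining 2 GB)
7 GB → drive 7 (remaining 1 GB)
2 GB → drive 5 (remaining 1 GB)

7 drives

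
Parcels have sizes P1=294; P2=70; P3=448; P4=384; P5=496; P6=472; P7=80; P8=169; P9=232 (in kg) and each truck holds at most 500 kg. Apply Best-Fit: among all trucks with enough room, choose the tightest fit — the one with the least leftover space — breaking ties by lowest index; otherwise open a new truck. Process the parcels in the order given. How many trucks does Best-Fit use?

Put P1 (294 kg) in truck 1; 206 kg remain.
Put P2 (70 kg) in truck 1; 136 kg remain.
Put P3 (448 kg) in truck 2; 52 kg remain.
Put P4 (384 kg) in truck 3; 116 kg remain.
Put P5 (496 kg) in truck 4; 4 kg remain.
Put P6 (472 kg) in truck 5; 28 kg remain.
Put P7 (80 kg) in truck 3; 36 kg remain.
Put P8 (169 kg) in truck 6; 331 kg remain.
Put P9 (232 kg) in truck 6; 99 kg remain.
Final trucks: [294,70] [448] [384,80] [496] [472] [169,232].

6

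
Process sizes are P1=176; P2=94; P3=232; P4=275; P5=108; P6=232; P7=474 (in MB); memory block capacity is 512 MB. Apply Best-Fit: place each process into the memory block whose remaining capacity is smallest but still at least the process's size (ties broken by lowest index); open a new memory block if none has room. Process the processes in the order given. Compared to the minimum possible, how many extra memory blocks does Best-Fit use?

0

Best-Fit: [176,94,232] [275,108] [232] [474] → 4 memory blocks.
Total size 1591 MB; any packing needs at least ⌈1591/512⌉ = 4 memory blocks.
So 4 is already optimal.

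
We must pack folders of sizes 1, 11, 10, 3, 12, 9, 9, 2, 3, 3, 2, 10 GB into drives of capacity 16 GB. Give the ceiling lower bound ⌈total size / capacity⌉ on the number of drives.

5 drives

Total size = 1 + 11 + 10 + 3 + 12 + 9 + 9 + 2 + 3 + 3 + 2 + 10 = 75 GB.
⌈75 / 16⌉ = 5.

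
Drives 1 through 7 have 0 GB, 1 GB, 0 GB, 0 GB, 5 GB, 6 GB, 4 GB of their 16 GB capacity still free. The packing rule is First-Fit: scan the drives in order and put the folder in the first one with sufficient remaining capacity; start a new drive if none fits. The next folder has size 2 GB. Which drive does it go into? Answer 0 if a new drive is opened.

Drives with room: drive 5 (5 GB), drive 6 (6 GB), drive 7 (4 GB).
The first with room is drive 5.

5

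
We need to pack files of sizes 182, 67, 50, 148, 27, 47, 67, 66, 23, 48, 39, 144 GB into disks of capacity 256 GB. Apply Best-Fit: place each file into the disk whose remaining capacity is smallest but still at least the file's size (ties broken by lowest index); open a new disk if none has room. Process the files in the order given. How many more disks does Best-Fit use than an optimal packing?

Best-Fit: [182,67] [50,148,27,23] [47,67,66,48] [39,144] → 4 disks.
Total size 908 GB; any packing needs at least ⌈908/256⌉ = 4 disks.
So 4 is already optimal.

0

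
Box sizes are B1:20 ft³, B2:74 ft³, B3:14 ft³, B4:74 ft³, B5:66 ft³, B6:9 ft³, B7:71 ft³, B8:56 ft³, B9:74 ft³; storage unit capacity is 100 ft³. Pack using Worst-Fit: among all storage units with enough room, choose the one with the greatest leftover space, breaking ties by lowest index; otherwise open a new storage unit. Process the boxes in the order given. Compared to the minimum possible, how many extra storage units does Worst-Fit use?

0

Worst-Fit: [20,74] [14,74] [66,9] [71] [56] [74] → 6 storage units.
6 boxes exceed 50 ft³ (half the capacity), and no two of those can share a storage unit, so at least 6 storage units are needed.
So 6 is already optimal.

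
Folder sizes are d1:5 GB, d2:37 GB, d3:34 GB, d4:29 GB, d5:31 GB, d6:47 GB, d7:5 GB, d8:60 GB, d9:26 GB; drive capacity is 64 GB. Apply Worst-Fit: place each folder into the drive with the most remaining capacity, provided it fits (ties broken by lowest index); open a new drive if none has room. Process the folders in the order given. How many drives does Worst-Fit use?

5 drives

Put d1 (5 GB) in drive 1; 59 GB remain.
Put d2 (37 GB) in drive 1; 22 GB remain.
Put d3 (34 GB) in drive 2; 30 GB remain.
Put d4 (29 GB) in drive 2; 1 GB remain.
Put d5 (31 GB) in drive 3; 33 GB remain.
Put d6 (47 GB) in drive 4; 17 GB remain.
Put d7 (5 GB) in drive 3; 28 GB remain.
Put d8 (60 GB) in drive 5; 4 GB remain.
Put d9 (26 GB) in drive 3; 2 GB remain.
Final drives: [5,37] [34,29] [31,5,26] [47] [60].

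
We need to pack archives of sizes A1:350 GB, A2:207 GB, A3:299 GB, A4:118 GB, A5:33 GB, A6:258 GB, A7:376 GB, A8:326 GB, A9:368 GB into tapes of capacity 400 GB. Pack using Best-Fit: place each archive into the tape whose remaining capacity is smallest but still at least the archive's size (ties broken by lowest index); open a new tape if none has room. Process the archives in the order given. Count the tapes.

Put A1 (350 GB) in tape 1; 50 GB remain.
Put A2 (207 GB) in tape 2; 193 GB remain.
Put A3 (299 GB) in tape 3; 101 GB remain.
Put A4 (118 GB) in tape 2; 75 GB remain.
Put A5 (33 GB) in tape 1; 17 GB remain.
Put A6 (258 GB) in tape 4; 142 GB remain.
Put A7 (376 GB) in tape 5; 24 GB remain.
Put A8 (326 GB) in tape 6; 74 GB remain.
Put A9 (368 GB) in tape 7; 32 GB remain.
Final tapes: [350,33] [207,118] [299] [258] [376] [326] [368].

7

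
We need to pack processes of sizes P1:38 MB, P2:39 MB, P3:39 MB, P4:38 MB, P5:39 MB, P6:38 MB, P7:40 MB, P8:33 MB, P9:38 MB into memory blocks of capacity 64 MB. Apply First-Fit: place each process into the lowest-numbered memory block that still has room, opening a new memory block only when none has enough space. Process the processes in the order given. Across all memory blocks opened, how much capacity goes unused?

P1 (38 MB) → memory block 1 (remaining 26 MB)
P2 (39 MB) → memory block 2 (remaining 25 MB)
P3 (39 MB) → memory block 3 (remaining 25 MB)
P4 (38 MB) → memory block 4 (remaining 26 MB)
P5 (39 MB) → memory block 5 (remaining 25 MB)
P6 (38 MB) → memory block 6 (remaining 26 MB)
P7 (40 MB) → memory block 7 (remaining 24 MB)
P8 (33 MB) → memory block 8 (remaining 31 MB)
P9 (38 MB) → memory block 9 (remaining 26 MB)
9 memory blocks × 64 MB = 576 MB; used 342 MB; unused 234 MB.

234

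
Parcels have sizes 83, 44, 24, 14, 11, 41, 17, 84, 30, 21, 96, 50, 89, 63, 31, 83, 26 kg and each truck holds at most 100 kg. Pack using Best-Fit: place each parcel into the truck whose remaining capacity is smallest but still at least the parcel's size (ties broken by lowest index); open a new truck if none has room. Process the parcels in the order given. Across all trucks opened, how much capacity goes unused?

93

83 kg → truck 1 (remaining 17 kg)
44 kg → truck 2 (remaining 56 kg)
24 kg → truck 2 (remaining 32 kg)
14 kg → truck 1 (remaining 3 kg)
11 kg → truck 2 (remaining 21 kg)
41 kg → truck 3 (remaining 59 kg)
17 kg → truck 2 (remaining 4 kg)
84 kg → truck 4 (remaining 16 kg)
30 kg → truck 3 (remaining 29 kg)
21 kg → truck 3 (remaining 8 kg)
96 kg → truck 5 (remaining 4 kg)
50 kg → truck 6 (remaining 50 kg)
89 kg → truck 7 (remaining 11 kg)
63 kg → truck 8 (remaining 37 kg)
31 kg → truck 8 (remaining 6 kg)
83 kg → truck 9 (remaining 17 kg)
26 kg → truck 6 (remaining 24 kg)
9 trucks × 100 kg = 900 kg; used 807 kg; unused 93 kg.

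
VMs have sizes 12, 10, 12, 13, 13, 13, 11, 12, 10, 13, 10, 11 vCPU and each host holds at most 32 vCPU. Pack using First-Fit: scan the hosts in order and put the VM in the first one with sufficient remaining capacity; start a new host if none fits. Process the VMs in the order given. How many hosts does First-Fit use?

6

host 1: place 12 vCPU, 20 vCPU left
host 1: place 10 vCPU, 10 vCPU left
host 2: place 12 vCPU, 20 vCPU left
host 2: place 13 vCPU, 7 vCPU left
host 3: place 13 vCPU, 19 vCPU left
host 3: place 13 vCPU, 6 vCPU left
host 4: place 11 vCPU, 21 vCPU left
host 4: place 12 vCPU, 9 vCPU left
host 1: place 10 vCPU, 0 vCPU left
host 5: place 13 vCPU, 19 vCPU left
host 5: place 10 vCPU, 9 vCPU left
host 6: place 11 vCPU, 21 vCPU left
Final hosts: [12,10,10] [12,13] [13,13] [11,12] [13,10] [11].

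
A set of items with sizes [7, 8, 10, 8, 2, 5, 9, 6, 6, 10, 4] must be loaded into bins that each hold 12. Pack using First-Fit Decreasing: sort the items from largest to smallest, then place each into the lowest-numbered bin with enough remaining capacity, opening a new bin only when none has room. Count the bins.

Sorted descending: 10, 10, 9, 8, 8, 7, 6, 6, 5, 4, 2.
bin 1: place 10, 2 left
bin 2: place 10, 2 left
bin 3: place 9, 3 left
bin 4: place 8, 4 left
bin 5: place 8, 4 left
bin 6: place 7, 5 left
bin 7: place 6, 6 left
bin 7: place 6, 0 left
bin 6: place 5, 0 left
bin 4: place 4, 0 left
bin 1: place 2, 0 left

7 bins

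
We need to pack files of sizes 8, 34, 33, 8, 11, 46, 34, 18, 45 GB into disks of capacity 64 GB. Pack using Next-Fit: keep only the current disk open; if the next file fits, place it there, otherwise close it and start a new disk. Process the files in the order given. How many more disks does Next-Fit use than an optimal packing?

0

Next-Fit: [8,34] [33,8,11] [46] [34,18] [45] → 5 disks.
5 files exceed 32 GB (half the capacity), and no two of those can share a disk, so at least 5 disks are needed.
So 5 is already optimal.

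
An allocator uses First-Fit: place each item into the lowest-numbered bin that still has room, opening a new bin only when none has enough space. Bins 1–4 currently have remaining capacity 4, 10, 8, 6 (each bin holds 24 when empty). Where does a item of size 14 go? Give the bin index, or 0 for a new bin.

0

No bin has ≥ 14 free, so a new bin is opened.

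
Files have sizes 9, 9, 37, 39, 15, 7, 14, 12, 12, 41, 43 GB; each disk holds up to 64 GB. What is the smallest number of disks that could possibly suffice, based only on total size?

Total size = 9 + 9 + 37 + 39 + 15 + 7 + 14 + 12 + 12 + 41 + 43 = 238 GB.
⌈238 / 64⌉ = 4.

4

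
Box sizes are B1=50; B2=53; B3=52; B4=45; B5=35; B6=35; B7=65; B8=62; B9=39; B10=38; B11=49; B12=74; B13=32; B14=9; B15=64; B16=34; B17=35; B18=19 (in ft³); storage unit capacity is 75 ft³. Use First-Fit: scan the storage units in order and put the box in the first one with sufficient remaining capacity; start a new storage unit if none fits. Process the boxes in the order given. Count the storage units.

13 storage units

storage unit 1: place B1 (50 ft³), 25 ft³ left
storage unit 2: place B2 (53 ft³), 22 ft³ left
storage unit 3: place B3 (52 ft³), 23 ft³ left
storage unit 4: place B4 (45 ft³), 30 ft³ left
storage unit 5: place B5 (35 ft³), 40 ft³ left
storage unit 5: place B6 (35 ft³), 5 ft³ left
storage unit 6: place B7 (65 ft³), 10 ft³ left
storage unit 7: place B8 (62 ft³), 13 ft³ left
storage unit 8: place B9 (39 ft³), 36 ft³ left
storage unit 9: place B10 (38 ft³), 37 ft³ left
storage unit 10: place B11 (49 ft³), 26 ft³ left
storage unit 11: place B12 (74 ft³), 1 ft³ left
storage unit 8: place B13 (32 ft³), 4 ft³ left
storage unit 1: place B14 (9 ft³), 16 ft³ left
storage unit 12: place B15 (64 ft³), 11 ft³ left
storage unit 9: place B16 (34 ft³), 3 ft³ left
storage unit 13: place B17 (35 ft³), 40 ft³ left
storage unit 2: place B18 (19 ft³), 3 ft³ left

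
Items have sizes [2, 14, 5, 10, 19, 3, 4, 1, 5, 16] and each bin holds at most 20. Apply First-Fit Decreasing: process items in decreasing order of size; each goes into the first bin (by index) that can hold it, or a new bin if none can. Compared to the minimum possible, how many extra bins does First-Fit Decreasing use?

0

First-Fit Decreasing: [19,1] [16,4] [14,5] [10,5,3,2] → 4 bins.
Total size 79; any packing needs at least ⌈79/20⌉ = 4 bins.
So 4 is already optimal.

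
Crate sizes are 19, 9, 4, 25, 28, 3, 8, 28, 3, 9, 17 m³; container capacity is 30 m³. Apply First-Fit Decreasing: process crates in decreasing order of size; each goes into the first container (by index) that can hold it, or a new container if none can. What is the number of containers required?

Sorted descending: 28, 28, 25, 19, 17, 9, 9, 8, 4, 3, 3.
Put 28 m³ in container 1; 2 m³ remain.
Put 28 m³ in container 2; 2 m³ remain.
Put 25 m³ in container 3; 5 m³ remain.
Put 19 m³ in container 4; 11 m³ remain.
Put 17 m³ in container 5; 13 m³ remain.
Put 9 m³ in container 4; 2 m³ remain.
Put 9 m³ in container 5; 4 m³ remain.
Put 8 m³ in container 6; 22 m³ remain.
Put 4 m³ in container 3; 1 m³ remain.
Put 3 m³ in container 5; 1 m³ remain.
Put 3 m³ in container 6; 19 m³ remain.

6 containers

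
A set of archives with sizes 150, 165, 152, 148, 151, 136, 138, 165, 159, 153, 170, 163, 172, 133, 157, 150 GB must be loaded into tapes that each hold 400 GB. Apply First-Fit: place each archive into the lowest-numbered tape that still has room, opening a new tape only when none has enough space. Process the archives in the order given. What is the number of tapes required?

150 GB → tape 1 (remaining 250 GB)
165 GB → tape 1 (remaining 85 GB)
152 GB → tape 2 (remaining 248 GB)
148 GB → tape 2 (remaining 100 GB)
151 GB → tape 3 (remaining 249 GB)
136 GB → tape 3 (remaining 113 GB)
138 GB → tape 4 (remaining 262 GB)
165 GB → tape 4 (remaining 97 GB)
159 GB → tape 5 (remaining 241 GB)
153 GB → tape 5 (remaining 88 GB)
170 GB → tape 6 (remaining 230 GB)
163 GB → tape 6 (remaining 67 GB)
172 GB → tape 7 (remaining 228 GB)
133 GB → tape 7 (remaining 95 GB)
157 GB → tape 8 (remaining 243 GB)
150 GB → tape 8 (remaining 93 GB)
Final tapes: [150,165] [152,148] [151,136] [138,165] [159,153] [170,163] [172,133] [157,150].

8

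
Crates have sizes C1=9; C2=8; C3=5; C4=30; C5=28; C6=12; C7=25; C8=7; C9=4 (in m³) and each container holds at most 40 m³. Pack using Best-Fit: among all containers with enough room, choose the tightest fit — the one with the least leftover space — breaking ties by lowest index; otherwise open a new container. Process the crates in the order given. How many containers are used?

4 containers

Put C1 (9 m³) in container 1; 31 m³ remain.
Put C2 (8 m³) in container 1; 23 m³ remain.
Put C3 (5 m³) in container 1; 18 m³ remain.
Put C4 (30 m³) in container 2; 10 m³ remain.
Put C5 (28 m³) in container 3; 12 m³ remain.
Put C6 (12 m³) in container 3; 0 m³ remain.
Put C7 (25 m³) in container 4; 15 m³ remain.
Put C8 (7 m³) in container 2; 3 m³ remain.
Put C9 (4 m³) in container 4; 11 m³ remain.
Final containers: [9,8,5] [30,7] [28,12] [25,4].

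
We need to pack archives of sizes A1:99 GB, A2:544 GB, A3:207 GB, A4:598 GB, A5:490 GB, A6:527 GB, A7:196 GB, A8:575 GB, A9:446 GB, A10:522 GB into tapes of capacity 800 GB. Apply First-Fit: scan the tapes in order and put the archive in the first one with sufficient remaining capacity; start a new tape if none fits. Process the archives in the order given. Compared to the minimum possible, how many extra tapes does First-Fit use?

0

First-Fit: [99,544] [207,490] [598,196] [527] [575] [446] [522] → 7 tapes.
7 archives exceed 400 GB (half the capacity), and no two of those can share a tape, so at least 7 tapes are needed.
So 7 is already optimal.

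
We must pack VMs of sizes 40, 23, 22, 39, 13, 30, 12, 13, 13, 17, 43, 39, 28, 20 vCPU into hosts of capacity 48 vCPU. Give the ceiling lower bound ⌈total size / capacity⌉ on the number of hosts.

Total size = 40 + 23 + 22 + 39 + 13 + 30 + 12 + 13 + 13 + 17 + 43 + 39 + 28 + 20 = 352 vCPU.
⌈352 / 48⌉ = 8.

8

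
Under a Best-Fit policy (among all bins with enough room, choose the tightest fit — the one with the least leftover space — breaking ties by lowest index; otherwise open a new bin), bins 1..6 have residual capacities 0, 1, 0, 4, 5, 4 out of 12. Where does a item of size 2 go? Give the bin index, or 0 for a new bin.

4

Bins with room: bin 4 (4), bin 5 (5), bin 6 (4).
Tightest fit is bin 4 with 4 free.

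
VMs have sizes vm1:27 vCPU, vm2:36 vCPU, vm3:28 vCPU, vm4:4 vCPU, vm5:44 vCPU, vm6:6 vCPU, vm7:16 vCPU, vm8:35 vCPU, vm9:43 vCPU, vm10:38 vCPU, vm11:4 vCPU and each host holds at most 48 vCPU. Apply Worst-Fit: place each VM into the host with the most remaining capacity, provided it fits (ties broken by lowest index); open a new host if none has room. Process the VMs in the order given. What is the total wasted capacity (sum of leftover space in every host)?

vm1 (27 vCPU) → host 1 (remaining 21 vCPU)
vm2 (36 vCPU) → host 2 (remaining 12 vCPU)
vm3 (28 vCPU) → host 3 (remaining 20 vCPU)
vm4 (4 vCPU) → host 1 (remaining 17 vCPU)
vm5 (44 vCPU) → host 4 (remaining 4 vCPU)
vm6 (6 vCPU) → host 3 (remaining 14 vCPU)
vm7 (16 vCPU) → host 1 (remaining 1 vCPU)
vm8 (35 vCPU) → host 5 (remaining 13 vCPU)
vm9 (43 vCPU) → host 6 (remaining 5 vCPU)
vm10 (38 vCPU) → host 7 (remaining 10 vCPU)
vm11 (4 vCPU) → host 3 (remaining 10 vCPU)
7 hosts × 48 vCPU = 336 vCPU; used 281 vCPU; unused 55 vCPU.

55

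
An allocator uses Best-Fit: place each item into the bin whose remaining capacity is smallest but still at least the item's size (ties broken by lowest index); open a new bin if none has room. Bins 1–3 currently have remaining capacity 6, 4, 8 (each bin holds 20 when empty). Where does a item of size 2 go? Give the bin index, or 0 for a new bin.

Bins with room: bin 1 (6), bin 2 (4), bin 3 (8).
Tightest fit is bin 2 with 4 free.

2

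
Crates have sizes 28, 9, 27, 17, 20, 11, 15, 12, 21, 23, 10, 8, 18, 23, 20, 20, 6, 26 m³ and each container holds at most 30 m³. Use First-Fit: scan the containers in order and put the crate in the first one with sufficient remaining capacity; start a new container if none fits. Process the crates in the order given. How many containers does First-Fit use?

28 m³ → container 1 (remaining 2 m³)
9 m³ → container 2 (remaining 21 m³)
27 m³ → container 3 (remaining 3 m³)
17 m³ → container 2 (remaining 4 m³)
20 m³ → container 4 (remaining 10 m³)
11 m³ → container 5 (remaining 19 m³)
15 m³ → container 5 (remaining 4 m³)
12 m³ → container 6 (remaining 18 m³)
21 m³ → container 7 (remaining 9 m³)
23 m³ → container 8 (remaining 7 m³)
10 m³ → container 4 (remaining 0 m³)
8 m³ → container 6 (remaining 10 m³)
18 m³ → container 9 (remaining 12 m³)
23 m³ → container 10 (remaining 7 m³)
20 m³ → container 11 (remaining 10 m³)
20 m³ → container 12 (remaining 10 m³)
6 m³ → container 6 (remaining 4 m³)
26 m³ → container 13 (remaining 4 m³)

13 containers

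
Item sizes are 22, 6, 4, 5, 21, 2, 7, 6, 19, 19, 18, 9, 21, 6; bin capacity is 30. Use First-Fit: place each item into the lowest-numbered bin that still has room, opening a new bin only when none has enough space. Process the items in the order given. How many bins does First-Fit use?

22 → bin 1 (remaining 8)
6 → bin 1 (remaining 2)
4 → bin 2 (remaining 26)
5 → bin 2 (remaining 21)
21 → bin 2 (remaining 0)
2 → bin 1 (remaining 0)
7 → bin 3 (remaining 23)
6 → bin 3 (remaining 17)
19 → bin 4 (remaining 11)
19 → bin 5 (remaining 11)
18 → bin 6 (remaining 12)
9 → bin 3 (remaining 8)
21 → bin 7 (remaining 9)
6 → bin 3 (remaining 2)
Final bins: [22,6,2] [4,5,21] [7,6,9,6] [19] [19] [18] [21].

7 bins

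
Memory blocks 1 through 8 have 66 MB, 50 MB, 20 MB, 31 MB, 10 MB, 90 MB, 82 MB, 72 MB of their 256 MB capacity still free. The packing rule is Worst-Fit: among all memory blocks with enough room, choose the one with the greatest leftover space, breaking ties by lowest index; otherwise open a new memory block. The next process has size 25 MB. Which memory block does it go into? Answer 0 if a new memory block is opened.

Memory blocks with room: memory block 1 (66 MB), memory block 2 (50 MB), memory block 4 (31 MB), memory block 6 (90 MB), memory block 7 (82 MB), memory block 8 (72 MB).
Most room is memory block 6 with 90 MB free.

6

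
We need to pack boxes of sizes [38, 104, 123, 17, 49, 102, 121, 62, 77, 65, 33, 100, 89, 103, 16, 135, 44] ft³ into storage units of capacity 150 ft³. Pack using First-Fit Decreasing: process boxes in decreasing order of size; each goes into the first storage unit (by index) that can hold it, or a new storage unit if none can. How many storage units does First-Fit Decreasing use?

10

Sorted descending: 135, 123, 121, 104, 103, 102, 100, 89, 77, 65, 62, 49, 44, 38, 33, 17, 16.
storage unit 1: place 135 ft³, 15 ft³ left
storage unit 2: place 123 ft³, 27 ft³ left
storage unit 3: place 121 ft³, 29 ft³ left
storage unit 4: place 104 ft³, 46 ft³ left
storage unit 5: place 103 ft³, 47 ft³ left
storage unit 6: place 102 ft³, 48 ft³ left
storage unit 7: place 100 ft³, 50 ft³ left
storage unit 8: place 89 ft³, 61 ft³ left
storage unit 9: place 77 ft³, 73 ft³ left
storage unit 9: place 65 ft³, 8 ft³ left
storage unit 10: place 62 ft³, 88 ft³ left
storage unit 7: place 49 ft³, 1 ft³ left
storage unit 4: place 44 ft³, 2 ft³ left
storage unit 5: place 38 ft³, 9 ft³ left
storage unit 6: place 33 ft³, 15 ft³ left
storage unit 2: place 17 ft³, 10 ft³ left
storage unit 3: place 16 ft³, 13 ft³ left
Final storage units: [135] [123,17] [121,16] [104,44] [103,38] [102,33] [100,49] [89] [77,65] [62].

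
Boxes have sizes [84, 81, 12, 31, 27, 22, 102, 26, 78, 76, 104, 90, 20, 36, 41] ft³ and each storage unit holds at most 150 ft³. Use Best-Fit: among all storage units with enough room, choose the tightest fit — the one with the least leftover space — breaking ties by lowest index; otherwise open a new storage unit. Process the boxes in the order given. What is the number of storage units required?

7

Put 84 ft³ in storage unit 1; 66 ft³ remain.
Put 81 ft³ in storage unit 2; 69 ft³ remain.
Put 12 ft³ in storage unit 1; 54 ft³ remain.
Put 31 ft³ in storage unit 1; 23 ft³ remain.
Put 27 ft³ in storage unit 2; 42 ft³ remain.
Put 22 ft³ in storage unit 1; 1 ft³ remain.
Put 102 ft³ in storage unit 3; 48 ft³ remain.
Put 26 ft³ in storage unit 2; 16 ft³ remain.
Put 78 ft³ in storage unit 4; 72 ft³ remain.
Put 76 ft³ in storage unit 5; 74 ft³ remain.
Put 104 ft³ in storage unit 6; 46 ft³ remain.
Put 90 ft³ in storage unit 7; 60 ft³ remain.
Put 20 ft³ in storage unit 6; 26 ft³ remain.
Put 36 ft³ in storage unit 3; 12 ft³ remain.
Put 41 ft³ in storage unit 7; 19 ft³ remain.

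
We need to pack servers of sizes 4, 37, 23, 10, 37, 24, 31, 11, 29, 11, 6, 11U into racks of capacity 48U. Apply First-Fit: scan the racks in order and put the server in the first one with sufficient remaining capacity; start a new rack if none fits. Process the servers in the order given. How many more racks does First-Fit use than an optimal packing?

First-Fit: [4,37,6] [23,10,11] [37,11] [24,11] [31] [29] → 6 racks.
Total size 234U; any packing needs at least ⌈234/48⌉ = 5 racks.
An optimal packing achieves that bound: [37,11] [37,11] [31,11,6] [29,10,4] [24,23] → 5 racks.
Excess: 6 − 5 = 1.

1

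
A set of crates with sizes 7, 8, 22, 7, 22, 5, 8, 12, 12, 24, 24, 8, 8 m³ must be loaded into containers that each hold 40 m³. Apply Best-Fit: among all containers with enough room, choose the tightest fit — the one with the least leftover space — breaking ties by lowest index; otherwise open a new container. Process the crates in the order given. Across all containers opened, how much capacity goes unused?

33

Put 7 m³ in container 1; 33 m³ remain.
Put 8 m³ in container 1; 25 m³ remain.
Put 22 m³ in container 1; 3 m³ remain.
Put 7 m³ in container 2; 33 m³ remain.
Put 22 m³ in container 2; 11 m³ remain.
Put 5 m³ in container 2; 6 m³ remain.
Put 8 m³ in container 3; 32 m³ remain.
Put 12 m³ in container 3; 20 m³ remain.
Put 12 m³ in container 3; 8 m³ remain.
Put 24 m³ in container 4; 16 m³ remain.
Put 24 m³ in container 5; 16 m³ remain.
Put 8 m³ in container 3; 0 m³ remain.
Put 8 m³ in container 4; 8 m³ remain.
5 containers × 40 m³ = 200 m³; used 167 m³; unused 33 m³.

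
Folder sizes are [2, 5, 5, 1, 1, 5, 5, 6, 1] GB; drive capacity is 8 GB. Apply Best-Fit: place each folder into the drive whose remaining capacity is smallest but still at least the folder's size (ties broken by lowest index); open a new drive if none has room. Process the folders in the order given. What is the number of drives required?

5 drives

Put 2 GB in drive 1; 6 GB remain.
Put 5 GB in drive 1; 1 GB remain.
Put 5 GB in drive 2; 3 GB remain.
Put 1 GB in drive 1; 0 GB remain.
Put 1 GB in drive 2; 2 GB remain.
Put 5 GB in drive 3; 3 GB remain.
Put 5 GB in drive 4; 3 GB remain.
Put 6 GB in drive 5; 2 GB remain.
Put 1 GB in drive 2; 1 GB remain.
Final drives: [2,5,1] [5,1,1] [5] [5] [6].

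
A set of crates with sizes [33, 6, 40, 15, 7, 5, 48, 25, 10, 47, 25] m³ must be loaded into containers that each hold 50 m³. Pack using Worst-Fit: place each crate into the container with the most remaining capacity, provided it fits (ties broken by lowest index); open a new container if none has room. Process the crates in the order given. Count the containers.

7

Put 33 m³ in container 1; 17 m³ remain.
Put 6 m³ in container 1; 11 m³ remain.
Put 40 m³ in container 2; 10 m³ remain.
Put 15 m³ in container 3; 35 m³ remain.
Put 7 m³ in container 3; 28 m³ remain.
Put 5 m³ in container 3; 23 m³ remain.
Put 48 m³ in container 4; 2 m³ remain.
Put 25 m³ in container 5; 25 m³ remain.
Put 10 m³ in container 5; 15 m³ remain.
Put 47 m³ in container 6; 3 m³ remain.
Put 25 m³ in container 7; 25 m³ remain.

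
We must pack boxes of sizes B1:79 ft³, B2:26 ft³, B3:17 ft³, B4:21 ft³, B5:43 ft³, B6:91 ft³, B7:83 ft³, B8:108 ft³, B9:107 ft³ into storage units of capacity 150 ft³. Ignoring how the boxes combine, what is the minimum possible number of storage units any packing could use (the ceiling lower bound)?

Total size = 79 + 26 + 17 + 21 + 43 + 91 + 83 + 108 + 107 = 575 ft³.
⌈575 / 150⌉ = 4.

4 storage units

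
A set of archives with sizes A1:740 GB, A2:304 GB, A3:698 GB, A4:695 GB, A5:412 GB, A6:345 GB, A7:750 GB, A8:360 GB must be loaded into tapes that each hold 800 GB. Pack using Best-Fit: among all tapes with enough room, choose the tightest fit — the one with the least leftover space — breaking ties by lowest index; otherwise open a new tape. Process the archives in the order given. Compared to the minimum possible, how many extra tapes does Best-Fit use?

Best-Fit: [740] [304,412] [698] [695] [345,360] [750] → 6 tapes.
Total size 4304 GB; any packing needs at least ⌈4304/800⌉ = 6 tapes.
So 6 is already optimal.

0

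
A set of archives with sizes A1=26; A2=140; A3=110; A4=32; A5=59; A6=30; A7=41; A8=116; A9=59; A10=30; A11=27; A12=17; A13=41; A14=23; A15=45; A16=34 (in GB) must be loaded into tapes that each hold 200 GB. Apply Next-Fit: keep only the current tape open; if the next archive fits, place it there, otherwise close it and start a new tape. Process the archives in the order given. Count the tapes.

Put A1 (26 GB) in tape 1; 174 GB remain.
Put A2 (140 GB) in tape 1; 34 GB remain.
Put A3 (110 GB) in tape 2; 90 GB remain.
Put A4 (32 GB) in tape 2; 58 GB remain.
Put A5 (59 GB) in tape 3; 141 GB remain.
Put A6 (30 GB) in tape 3; 111 GB remain.
Put A7 (41 GB) in tape 3; 70 GB remain.
Put A8 (116 GB) in tape 4; 84 GB remain.
Put A9 (59 GB) in tape 4; 25 GB remain.
Put A10 (30 GB) in tape 5; 170 GB remain.
Put A11 (27 GB) in tape 5; 143 GB remain.
Put A12 (17 GB) in tape 5; 126 GB remain.
Put A13 (41 GB) in tape 5; 85 GB remain.
Put A14 (23 GB) in tape 5; 62 GB remain.
Put A15 (45 GB) in tape 5; 17 GB remain.
Put A16 (34 GB) in tape 6; 166 GB remain.
Final tapes: [26,140] [110,32] [59,30,41] [116,59] [30,27,17,41,23,45] [34].

6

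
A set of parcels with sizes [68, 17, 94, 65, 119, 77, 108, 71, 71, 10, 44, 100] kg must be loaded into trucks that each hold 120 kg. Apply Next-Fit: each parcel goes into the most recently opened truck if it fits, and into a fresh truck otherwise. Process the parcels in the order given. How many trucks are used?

10

Put 68 kg in truck 1; 52 kg remain.
Put 17 kg in truck 1; 35 kg remain.
Put 94 kg in truck 2; 26 kg remain.
Put 65 kg in truck 3; 55 kg remain.
Put 119 kg in truck 4; 1 kg remain.
Put 77 kg in truck 5; 43 kg remain.
Put 108 kg in truck 6; 12 kg remain.
Put 71 kg in truck 7; 49 kg remain.
Put 71 kg in truck 8; 49 kg remain.
Put 10 kg in truck 8; 39 kg remain.
Put 44 kg in truck 9; 76 kg remain.
Put 100 kg in truck 10; 20 kg remain.
Final trucks: [68,17] [94] [65] [119] [77] [108] [71] [71,10] [44] [100].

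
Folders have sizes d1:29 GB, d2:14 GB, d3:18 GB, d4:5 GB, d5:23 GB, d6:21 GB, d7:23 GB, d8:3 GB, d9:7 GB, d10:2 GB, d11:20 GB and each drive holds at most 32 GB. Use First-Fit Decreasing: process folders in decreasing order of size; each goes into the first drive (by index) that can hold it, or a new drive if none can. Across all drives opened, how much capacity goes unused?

Sorted descending: 29, 23, 23, 21, 20, 18, 14, 7, 5, 3, 2.
drive 1: place 29 GB, 3 GB left
drive 2: place 23 GB, 9 GB left
drive 3: place 23 GB, 9 GB left
drive 4: place 21 GB, 11 GB left
drive 5: place 20 GB, 12 GB left
drive 6: place 18 GB, 14 GB left
drive 6: place 14 GB, 0 GB left
drive 2: place 7 GB, 2 GB left
drive 3: place 5 GB, 4 GB left
drive 1: place 3 GB, 0 GB left
drive 2: place 2 GB, 0 GB left
6 drives × 32 GB = 192 GB; used 165 GB; unused 27 GB.

27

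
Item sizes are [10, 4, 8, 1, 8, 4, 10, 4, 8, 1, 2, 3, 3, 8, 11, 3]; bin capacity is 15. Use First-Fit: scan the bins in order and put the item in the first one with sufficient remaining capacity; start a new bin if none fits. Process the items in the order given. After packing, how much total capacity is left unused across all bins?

Put 10 in bin 1; 5 remain.
Put 4 in bin 1; 1 remain.
Put 8 in bin 2; 7 remain.
Put 1 in bin 1; 0 remain.
Put 8 in bin 3; 7 remain.
Put 4 in bin 2; 3 remain.
Put 10 in bin 4; 5 remain.
Put 4 in bin 3; 3 remain.
Put 8 in bin 5; 7 remain.
Put 1 in bin 2; 2 remain.
Put 2 in bin 2; 0 remain.
Put 3 in bin 3; 0 remain.
Put 3 in bin 4; 2 remain.
Put 8 in bin 6; 7 remain.
Put 11 in bin 7; 4 remain.
Put 3 in bin 5; 4 remain.
7 bins × 15 = 105; used 88; unused 17.

17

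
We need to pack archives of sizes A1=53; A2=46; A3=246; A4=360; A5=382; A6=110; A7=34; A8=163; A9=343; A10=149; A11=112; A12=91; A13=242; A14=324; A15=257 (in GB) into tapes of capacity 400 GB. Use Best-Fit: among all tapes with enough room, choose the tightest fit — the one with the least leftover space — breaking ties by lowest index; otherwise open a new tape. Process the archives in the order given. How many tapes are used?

Put A1 (53 GB) in tape 1; 347 GB remain.
Put A2 (46 GB) in tape 1; 301 GB remain.
Put A3 (246 GB) in tape 1; 55 GB remain.
Put A4 (360 GB) in tape 2; 40 GB remain.
Put A5 (382 GB) in tape 3; 18 GB remain.
Put A6 (110 GB) in tape 4; 290 GB remain.
Put A7 (34 GB) in tape 2; 6 GB remain.
Put A8 (163 GB) in tape 4; 127 GB remain.
Put A9 (343 GB) in tape 5; 57 GB remain.
Put A10 (149 GB) in tape 6; 251 GB remain.
Put A11 (112 GB) in tape 4; 15 GB remain.
Put A12 (91 GB) in tape 6; 160 GB remain.
Put A13 (242 GB) in tape 7; 158 GB remain.
Put A14 (324 GB) in tape 8; 76 GB remain.
Put A15 (257 GB) in tape 9; 143 GB remain.
Final tapes: [53,46,246] [360,34] [382] [110,163,112] [343] [149,91] [242] [324] [257].

9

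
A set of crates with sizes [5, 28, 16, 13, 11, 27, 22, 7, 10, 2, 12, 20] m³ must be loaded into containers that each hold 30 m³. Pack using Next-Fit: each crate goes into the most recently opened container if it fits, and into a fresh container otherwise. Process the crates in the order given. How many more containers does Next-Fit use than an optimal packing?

2

Next-Fit: [5] [28] [16,13] [11] [27] [22,7] [10,2,12] [20] → 8 containers.
Total size 173 m³; any packing needs at least ⌈173/30⌉ = 6 containers.
An optimal packing achieves that bound: [28,2] [27] [22,7] [20,10] [16,13] [12,11,5] → 6 containers.
Excess: 8 − 6 = 2.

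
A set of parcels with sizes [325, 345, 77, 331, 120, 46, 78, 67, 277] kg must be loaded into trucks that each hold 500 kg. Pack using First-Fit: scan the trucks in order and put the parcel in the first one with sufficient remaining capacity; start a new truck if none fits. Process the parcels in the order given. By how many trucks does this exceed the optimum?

0

First-Fit: [325,77,46] [345,120] [331,78,67] [277] → 4 trucks.
Total size 1666 kg; any packing needs at least ⌈1666/500⌉ = 4 trucks.
So 4 is already optimal.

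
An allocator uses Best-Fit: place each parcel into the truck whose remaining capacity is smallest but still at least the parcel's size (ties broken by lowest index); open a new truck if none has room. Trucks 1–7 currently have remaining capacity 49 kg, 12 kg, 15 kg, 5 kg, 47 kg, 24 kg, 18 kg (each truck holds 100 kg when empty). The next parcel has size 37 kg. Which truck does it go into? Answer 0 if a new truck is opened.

Trucks with room: truck 1 (49 kg), truck 5 (47 kg).
Tightest fit is truck 5 with 47 kg free.

5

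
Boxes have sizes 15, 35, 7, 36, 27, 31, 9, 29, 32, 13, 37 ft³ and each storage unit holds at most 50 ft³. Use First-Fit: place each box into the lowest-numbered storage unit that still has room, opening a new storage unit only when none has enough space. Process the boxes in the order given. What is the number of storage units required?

7

15 ft³ → storage unit 1 (remaining 35 ft³)
35 ft³ → storage unit 1 (remaining 0 ft³)
7 ft³ → storage unit 2 (remaining 43 ft³)
36 ft³ → storage unit 2 (remaining 7 ft³)
27 ft³ → storage unit 3 (remaining 23 ft³)
31 ft³ → storage unit 4 (remaining 19 ft³)
9 ft³ → storage unit 3 (remaining 14 ft³)
29 ft³ → storage unit 5 (remaining 21 ft³)
32 ft³ → storage unit 6 (remaining 18 ft³)
13 ft³ → storage unit 3 (remaining 1 ft³)
37 ft³ → storage unit 7 (remaining 13 ft³)
Final storage units: [15,35] [7,36] [27,9,13] [31] [29] [32] [37].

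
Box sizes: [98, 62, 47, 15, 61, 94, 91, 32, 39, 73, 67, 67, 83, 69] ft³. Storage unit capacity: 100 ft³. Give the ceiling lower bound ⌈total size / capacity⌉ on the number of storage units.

9 storage units

Total size = 98 + 62 + 47 + 15 + 61 + 94 + 91 + 32 + 39 + 73 + 67 + 67 + 83 + 69 = 898 ft³.
⌈898 / 100⌉ = 9.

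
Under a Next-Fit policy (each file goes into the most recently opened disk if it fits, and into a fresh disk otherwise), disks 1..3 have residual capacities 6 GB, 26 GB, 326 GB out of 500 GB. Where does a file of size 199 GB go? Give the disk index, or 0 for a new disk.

3

Next-Fit only looks at disk 3, which has 326 GB free.
199 GB fits there.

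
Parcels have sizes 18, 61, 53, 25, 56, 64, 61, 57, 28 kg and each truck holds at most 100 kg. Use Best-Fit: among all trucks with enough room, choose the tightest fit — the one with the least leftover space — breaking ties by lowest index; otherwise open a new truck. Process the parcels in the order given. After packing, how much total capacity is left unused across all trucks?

truck 1: place 18 kg, 82 kg left
truck 1: place 61 kg, 21 kg left
truck 2: place 53 kg, 47 kg left
truck 2: place 25 kg, 22 kg left
truck 3: place 56 kg, 44 kg left
truck 4: place 64 kg, 36 kg left
truck 5: place 61 kg, 39 kg left
truck 6: place 57 kg, 43 kg left
truck 4: place 28 kg, 8 kg left
6 trucks × 100 kg = 600 kg; used 423 kg; unused 177 kg.

177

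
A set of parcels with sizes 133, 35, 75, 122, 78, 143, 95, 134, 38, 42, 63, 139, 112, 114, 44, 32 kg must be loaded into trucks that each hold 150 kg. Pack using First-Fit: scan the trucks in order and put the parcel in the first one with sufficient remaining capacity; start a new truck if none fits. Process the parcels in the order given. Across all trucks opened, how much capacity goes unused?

Put 133 kg in truck 1; 17 kg remain.
Put 35 kg in truck 2; 115 kg remain.
Put 75 kg in truck 2; 40 kg remain.
Put 122 kg in truck 3; 28 kg remain.
Put 78 kg in truck 4; 72 kg remain.
Put 143 kg in truck 5; 7 kg remain.
Put 95 kg in truck 6; 55 kg remain.
Put 134 kg in truck 7; 16 kg remain.
Put 38 kg in truck 2; 2 kg remain.
Put 42 kg in truck 4; 30 kg remain.
Put 63 kg in truck 8; 87 kg remain.
Put 139 kg in truck 9; 11 kg remain.
Put 112 kg in truck 10; 38 kg remain.
Put 114 kg in truck 11; 36 kg remain.
Put 44 kg in truck 6; 11 kg remain.
Put 32 kg in truck 8; 55 kg remain.
11 trucks × 150 kg = 1650 kg; used 1399 kg; unused 251 kg.

251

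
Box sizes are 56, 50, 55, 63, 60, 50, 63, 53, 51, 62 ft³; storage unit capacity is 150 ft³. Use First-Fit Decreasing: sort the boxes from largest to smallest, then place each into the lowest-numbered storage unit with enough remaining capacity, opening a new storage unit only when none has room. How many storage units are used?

Sorted descending: 63, 63, 62, 60, 56, 55, 53, 51, 50, 50.
63 ft³ → storage unit 1 (remaining 87 ft³)
63 ft³ → storage unit 1 (remaining 24 ft³)
62 ft³ → storage unit 2 (remaining 88 ft³)
60 ft³ → storage unit 2 (remaining 28 ft³)
56 ft³ → storage unit 3 (remaining 94 ft³)
55 ft³ → storage unit 3 (remaining 39 ft³)
53 ft³ → storage unit 4 (remaining 97 ft³)
51 ft³ → storage unit 4 (remaining 46 ft³)
50 ft³ → storage unit 5 (remaining 100 ft³)
50 ft³ → storage unit 5 (remaining 50 ft³)

5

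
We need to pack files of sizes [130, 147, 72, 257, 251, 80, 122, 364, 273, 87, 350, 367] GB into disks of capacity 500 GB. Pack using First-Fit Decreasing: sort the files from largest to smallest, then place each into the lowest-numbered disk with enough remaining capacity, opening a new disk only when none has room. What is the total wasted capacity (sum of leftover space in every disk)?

Sorted descending: 367, 364, 350, 273, 257, 251, 147, 130, 122, 87, 80, 72.
disk 1: place 367 GB, 133 GB left
disk 2: place 364 GB, 136 GB left
disk 3: place 350 GB, 150 GB left
disk 4: place 273 GB, 227 GB left
disk 5: place 257 GB, 243 GB left
disk 6: place 251 GB, 249 GB left
disk 3: place 147 GB, 3 GB left
disk 1: place 130 GB, 3 GB left
disk 2: place 122 GB, 14 GB left
disk 4: place 87 GB, 140 GB left
disk 4: place 80 GB, 60 GB left
disk 5: place 72 GB, 171 GB left
6 disks × 500 GB = 3000 GB; used 2500 GB; unused 500 GB.

500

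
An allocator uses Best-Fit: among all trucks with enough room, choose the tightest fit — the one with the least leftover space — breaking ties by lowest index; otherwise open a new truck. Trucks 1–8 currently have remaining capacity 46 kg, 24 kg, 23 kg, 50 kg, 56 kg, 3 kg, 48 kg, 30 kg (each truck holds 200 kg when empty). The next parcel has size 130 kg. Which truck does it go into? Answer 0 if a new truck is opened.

0

No truck has ≥ 130 kg free, so a new truck is opened.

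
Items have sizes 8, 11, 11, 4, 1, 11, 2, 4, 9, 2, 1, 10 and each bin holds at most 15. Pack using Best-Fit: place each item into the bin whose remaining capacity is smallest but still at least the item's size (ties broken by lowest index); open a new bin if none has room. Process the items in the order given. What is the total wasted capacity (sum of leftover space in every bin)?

16

Put 8 in bin 1; 7 remain.
Put 11 in bin 2; 4 remain.
Put 11 in bin 3; 4 remain.
Put 4 in bin 2; 0 remain.
Put 1 in bin 3; 3 remain.
Put 11 in bin 4; 4 remain.
Put 2 in bin 3; 1 remain.
Put 4 in bin 4; 0 remain.
Put 9 in bin 5; 6 remain.
Put 2 in bin 5; 4 remain.
Put 1 in bin 3; 0 remain.
Put 10 in bin 6; 5 remain.
6 bins × 15 = 90; used 74; unused 16.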